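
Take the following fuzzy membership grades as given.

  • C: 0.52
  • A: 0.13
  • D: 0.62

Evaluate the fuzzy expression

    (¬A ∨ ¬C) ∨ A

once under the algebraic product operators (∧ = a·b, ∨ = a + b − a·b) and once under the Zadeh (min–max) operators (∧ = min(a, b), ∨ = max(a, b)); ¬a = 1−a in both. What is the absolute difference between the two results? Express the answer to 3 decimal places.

Under algebraic product:
  ¬A = 1 − 0.1300 = 0.8700
  ¬C = 1 − 0.5200 = 0.4800
  ¬A ∨ ¬C = a + b − a·b on (0.8700, 0.4800) = 0.9324
  (¬A ∨ ¬C) ∨ A = a + b − a·b on (0.9324, 0.1300) = 0.9412
  → value = 0.9412
Under Zadeh (min–max):
  ¬A = 1 − 0.13 = 0.87
  ¬C = 1 − 0.52 = 0.48
  ¬A ∨ ¬C = max(a, b) on (0.87, 0.48) = 0.87
  (¬A ∨ ¬C) ∨ A = max(a, b) on (0.87, 0.13) = 0.87
  → value = 0.8700
|0.9412 − 0.8700| = 0.071

0.071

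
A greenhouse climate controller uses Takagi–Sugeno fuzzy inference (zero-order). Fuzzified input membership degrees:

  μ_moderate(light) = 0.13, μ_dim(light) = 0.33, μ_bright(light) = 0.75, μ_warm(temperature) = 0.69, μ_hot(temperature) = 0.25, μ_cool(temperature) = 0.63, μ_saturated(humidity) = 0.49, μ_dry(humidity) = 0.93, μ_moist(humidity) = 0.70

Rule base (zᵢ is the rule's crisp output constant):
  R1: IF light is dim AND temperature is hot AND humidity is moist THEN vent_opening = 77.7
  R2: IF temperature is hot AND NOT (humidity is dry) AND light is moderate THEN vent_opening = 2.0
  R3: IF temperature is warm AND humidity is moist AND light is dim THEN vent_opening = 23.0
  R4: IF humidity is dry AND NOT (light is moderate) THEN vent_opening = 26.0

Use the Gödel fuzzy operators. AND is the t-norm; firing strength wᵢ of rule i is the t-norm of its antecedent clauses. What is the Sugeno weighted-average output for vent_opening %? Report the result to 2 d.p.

R1 (z=77.7): dim=0.33, hot=0.25, moist=0.70; AND[min(a, b)] → w = 0.25
R2 (z=2.0): hot=0.25, ¬dry=1−0.93=0.07, moderate=0.13; AND[min(a, b)] → w = 0.07
R3 (z=23.0): warm=0.69, moist=0.70, dim=0.33; AND[min(a, b)] → w = 0.33
R4 (z=26.0): dry=0.93, ¬moderate=1−0.13=0.87; AND[min(a, b)] → w = 0.87
Weighted average = (0.25·77.7 + 0.07·2.0 + 0.33·23.0 + 0.87·26.0) / (0.25 + 0.07 + 0.33 + 0.87)
  = 49.7750 / 1.5200 = 32.75

32.75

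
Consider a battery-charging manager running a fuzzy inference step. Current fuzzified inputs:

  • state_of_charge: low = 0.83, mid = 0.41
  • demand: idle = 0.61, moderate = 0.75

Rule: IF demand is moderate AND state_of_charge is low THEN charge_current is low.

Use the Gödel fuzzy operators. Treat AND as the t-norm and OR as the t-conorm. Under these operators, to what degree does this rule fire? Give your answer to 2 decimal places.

0.75

firing strength: moderate=0.75, low=0.83; AND[min(a, b)] → w = 0.75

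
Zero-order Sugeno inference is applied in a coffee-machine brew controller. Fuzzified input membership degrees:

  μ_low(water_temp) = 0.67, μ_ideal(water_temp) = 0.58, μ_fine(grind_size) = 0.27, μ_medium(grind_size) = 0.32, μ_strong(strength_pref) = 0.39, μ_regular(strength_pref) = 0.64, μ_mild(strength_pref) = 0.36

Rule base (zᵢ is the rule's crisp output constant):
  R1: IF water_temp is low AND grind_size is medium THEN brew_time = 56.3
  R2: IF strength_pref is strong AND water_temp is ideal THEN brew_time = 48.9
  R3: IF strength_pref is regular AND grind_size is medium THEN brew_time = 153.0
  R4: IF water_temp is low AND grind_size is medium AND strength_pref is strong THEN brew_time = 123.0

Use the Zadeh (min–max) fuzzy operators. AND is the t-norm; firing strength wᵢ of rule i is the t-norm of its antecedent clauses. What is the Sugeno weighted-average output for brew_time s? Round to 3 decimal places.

92.894

R1 (z=56.3): low=0.67, medium=0.32; AND[min(a, b)] → w = 0.32
R2 (z=48.9): strong=0.39, ideal=0.58; AND[min(a, b)] → w = 0.39
R3 (z=153.0): regular=0.64, medium=0.32; AND[min(a, b)] → w = 0.32
R4 (z=123.0): low=0.67, medium=0.32, strong=0.39; AND[min(a, b)] → w = 0.32
Weighted average = (0.32·56.3 + 0.39·48.9 + 0.32·153.0 + 0.32·123.0) / (0.32 + 0.39 + 0.32 + 0.32)
  = 125.4070 / 1.3500 = 92.894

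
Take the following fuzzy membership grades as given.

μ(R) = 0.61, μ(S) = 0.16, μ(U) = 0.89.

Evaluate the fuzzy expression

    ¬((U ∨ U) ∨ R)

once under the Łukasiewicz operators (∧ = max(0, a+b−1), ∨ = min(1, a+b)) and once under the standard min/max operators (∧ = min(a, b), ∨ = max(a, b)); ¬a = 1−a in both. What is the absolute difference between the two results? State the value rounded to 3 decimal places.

0.110

Under Łukasiewicz:
  U ∨ U = min(1, a+b) on (0.89, 0.89) = 1.00
  (U ∨ U) ∨ R = min(1, a+b) on (1.00, 0.61) = 1.00
  ¬((U ∨ U) ∨ R) = 1 − 1.00 = 0.00
  → value = 0.0000
Under standard min/max:
  U ∨ U = max(a, b) on (0.89, 0.89) = 0.89
  (U ∨ U) ∨ R = max(a, b) on (0.89, 0.61) = 0.89
  ¬((U ∨ U) ∨ R) = 1 − 0.89 = 0.11
  → value = 0.1100
|0.0000 − 0.1100| = 0.110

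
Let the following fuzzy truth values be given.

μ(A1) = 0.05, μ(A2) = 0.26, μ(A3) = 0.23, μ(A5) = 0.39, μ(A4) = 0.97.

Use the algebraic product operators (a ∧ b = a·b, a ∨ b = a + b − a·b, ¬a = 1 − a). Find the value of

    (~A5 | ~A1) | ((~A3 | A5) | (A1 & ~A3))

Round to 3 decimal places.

0.997

~A5 = 1 − 0.3900 = 0.6100
~A1 = 1 − 0.0500 = 0.9500
~A5 | ~A1 = a + b − a·b on (0.6100, 0.9500) = 0.9805
~A3 = 1 − 0.2300 = 0.7700
~A3 | A5 = a + b − a·b on (0.7700, 0.3900) = 0.8597
~A3 = 1 − 0.2300 = 0.7700
A1 & ~A3 = a·b on (0.0500, 0.7700) = 0.0385
(~A3 | A5) | (A1 & ~A3) = a + b − a·b on (0.8597, 0.0385) = 0.8651
(~A5 | ~A1) | ((~A3 | A5) | (A1 & ~A3)) = a + b − a·b on (0.9805, 0.8651) = 0.9974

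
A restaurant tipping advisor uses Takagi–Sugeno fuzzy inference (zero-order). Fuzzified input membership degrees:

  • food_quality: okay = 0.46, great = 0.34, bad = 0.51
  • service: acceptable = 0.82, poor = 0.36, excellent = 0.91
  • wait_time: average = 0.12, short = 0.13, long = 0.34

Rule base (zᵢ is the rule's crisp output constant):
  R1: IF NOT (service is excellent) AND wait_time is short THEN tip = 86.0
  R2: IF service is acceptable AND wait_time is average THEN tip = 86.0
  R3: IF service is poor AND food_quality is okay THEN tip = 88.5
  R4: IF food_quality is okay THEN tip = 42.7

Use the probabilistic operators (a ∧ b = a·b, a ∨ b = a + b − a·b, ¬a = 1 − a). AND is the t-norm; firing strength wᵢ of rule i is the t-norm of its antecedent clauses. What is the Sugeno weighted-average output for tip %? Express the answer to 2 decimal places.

59.49

R1 (z=86.0): ¬excellent=1−0.91=0.09, short=0.13; AND[a·b] → w = 0.0117
R2 (z=86.0): acceptable=0.82, average=0.12; AND[a·b] → w = 0.0984
R3 (z=88.5): poor=0.36, okay=0.46; AND[a·b] → w = 0.1656
R4 (z=42.7): okay=0.46 → w = 0.4600
Weighted average = (0.0117·86.0 + 0.0984·86.0 + 0.1656·88.5 + 0.4600·42.7) / (0.0117 + 0.0984 + 0.1656 + 0.4600)
  = 43.7662 / 0.7357 = 59.49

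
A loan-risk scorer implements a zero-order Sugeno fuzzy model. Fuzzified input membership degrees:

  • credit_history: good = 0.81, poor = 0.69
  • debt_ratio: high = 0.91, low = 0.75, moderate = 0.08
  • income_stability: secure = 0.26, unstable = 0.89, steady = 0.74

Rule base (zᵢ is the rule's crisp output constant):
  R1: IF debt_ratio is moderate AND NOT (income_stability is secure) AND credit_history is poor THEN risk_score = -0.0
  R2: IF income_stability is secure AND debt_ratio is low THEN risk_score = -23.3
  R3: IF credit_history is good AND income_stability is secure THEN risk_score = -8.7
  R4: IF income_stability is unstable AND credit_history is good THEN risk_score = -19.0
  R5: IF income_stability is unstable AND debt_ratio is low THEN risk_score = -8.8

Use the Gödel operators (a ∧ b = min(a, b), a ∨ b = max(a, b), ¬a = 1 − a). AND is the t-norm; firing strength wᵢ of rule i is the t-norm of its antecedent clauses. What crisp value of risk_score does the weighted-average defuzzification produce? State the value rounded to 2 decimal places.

-14.03

R1 (z=-0.0): moderate=0.08, ¬secure=1−0.26=0.74, poor=0.69; AND[min(a, b)] → w = 0.08
R2 (z=-23.3): secure=0.26, low=0.75; AND[min(a, b)] → w = 0.26
R3 (z=-8.7): good=0.81, secure=0.26; AND[min(a, b)] → w = 0.26
R4 (z=-19.0): unstable=0.89, good=0.81; AND[min(a, b)] → w = 0.81
R5 (z=-8.8): unstable=0.89, low=0.75; AND[min(a, b)] → w = 0.75
Weighted average = (0.08·-0.0 + 0.26·-23.3 + 0.26·-8.7 + 0.81·-19.0 + 0.75·-8.8) / (0.08 + 0.26 + 0.26 + 0.81 + 0.75)
  = -30.3100 / 2.1600 = -14.03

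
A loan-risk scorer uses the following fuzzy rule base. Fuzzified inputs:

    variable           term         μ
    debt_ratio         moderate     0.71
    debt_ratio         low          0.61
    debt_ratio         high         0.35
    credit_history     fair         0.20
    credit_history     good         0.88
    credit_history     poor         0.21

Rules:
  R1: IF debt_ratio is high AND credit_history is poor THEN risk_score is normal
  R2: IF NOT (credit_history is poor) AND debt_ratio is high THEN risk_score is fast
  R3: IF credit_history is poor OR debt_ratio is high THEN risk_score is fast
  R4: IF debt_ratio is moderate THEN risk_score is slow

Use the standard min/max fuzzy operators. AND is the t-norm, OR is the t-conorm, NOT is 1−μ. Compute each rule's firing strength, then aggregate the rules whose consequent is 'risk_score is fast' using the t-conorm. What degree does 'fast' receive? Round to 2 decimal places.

R1: high=0.35, poor=0.21; AND[min(a, b)] → w = 0.21
R2: ¬poor=1−0.21=0.79, high=0.35; AND[min(a, b)] → w = 0.35
R3: poor=0.21, high=0.35; OR[max(a, b)] → w = 0.35
R4: moderate=0.71 → w = 0.71
Rules with consequent 'fast': {R2, R3} → strengths 0.35, 0.35
Aggregate via t-conorm [max(a, b)]: 0.35

0.35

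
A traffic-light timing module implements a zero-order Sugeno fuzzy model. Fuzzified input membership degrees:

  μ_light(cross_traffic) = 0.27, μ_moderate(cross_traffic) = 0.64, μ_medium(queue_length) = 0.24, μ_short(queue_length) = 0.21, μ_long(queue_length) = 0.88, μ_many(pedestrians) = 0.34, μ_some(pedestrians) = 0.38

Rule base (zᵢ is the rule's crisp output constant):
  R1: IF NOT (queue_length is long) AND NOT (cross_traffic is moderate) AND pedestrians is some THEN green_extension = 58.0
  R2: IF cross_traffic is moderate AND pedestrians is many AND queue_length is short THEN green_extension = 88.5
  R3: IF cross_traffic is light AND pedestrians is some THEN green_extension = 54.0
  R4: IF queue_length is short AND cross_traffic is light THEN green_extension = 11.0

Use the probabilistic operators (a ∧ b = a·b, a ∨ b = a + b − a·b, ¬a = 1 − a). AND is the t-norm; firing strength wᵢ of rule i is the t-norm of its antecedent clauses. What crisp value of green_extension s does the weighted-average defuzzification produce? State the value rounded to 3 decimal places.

50.405

R1 (z=58.0): ¬long=1−0.88=0.12, ¬moderate=1−0.64=0.36, some=0.38; AND[a·b] → w = 0.0164
R2 (z=88.5): moderate=0.64, many=0.34, short=0.21; AND[a·b] → w = 0.0457
R3 (z=54.0): light=0.27, some=0.38; AND[a·b] → w = 0.1026
R4 (z=11.0): short=0.21, light=0.27; AND[a·b] → w = 0.0567
Weighted average = (0.0164·58.0 + 0.0457·88.5 + 0.1026·54.0 + 0.0567·11.0) / (0.0164 + 0.0457 + 0.1026 + 0.0567)
  = 11.1603 / 0.2214 = 50.405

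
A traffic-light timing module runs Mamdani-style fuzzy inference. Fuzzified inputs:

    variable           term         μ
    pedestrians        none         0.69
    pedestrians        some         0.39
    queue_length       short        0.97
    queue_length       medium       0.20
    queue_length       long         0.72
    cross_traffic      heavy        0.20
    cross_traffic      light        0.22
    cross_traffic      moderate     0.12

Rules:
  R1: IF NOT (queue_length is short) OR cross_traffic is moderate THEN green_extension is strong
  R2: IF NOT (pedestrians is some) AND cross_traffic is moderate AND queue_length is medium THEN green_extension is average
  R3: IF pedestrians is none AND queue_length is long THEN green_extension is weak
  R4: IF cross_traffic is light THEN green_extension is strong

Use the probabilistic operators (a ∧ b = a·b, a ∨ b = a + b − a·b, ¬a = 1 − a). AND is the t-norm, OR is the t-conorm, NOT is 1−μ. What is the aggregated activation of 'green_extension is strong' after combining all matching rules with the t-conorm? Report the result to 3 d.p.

0.334

R1: ¬short=1−0.97=0.03, moderate=0.12; OR[a + b − a·b] → w = 0.1464
R2: ¬some=1−0.39=0.61, moderate=0.12, medium=0.20; AND[a·b] → w = 0.0146
R3: none=0.69, long=0.72; AND[a·b] → w = 0.4968
R4: light=0.22 → w = 0.2200
Rules with consequent 'strong': {R1, R4} → strengths 0.1464, 0.2200
Aggregate via t-conorm [a + b − a·b]: 0.3342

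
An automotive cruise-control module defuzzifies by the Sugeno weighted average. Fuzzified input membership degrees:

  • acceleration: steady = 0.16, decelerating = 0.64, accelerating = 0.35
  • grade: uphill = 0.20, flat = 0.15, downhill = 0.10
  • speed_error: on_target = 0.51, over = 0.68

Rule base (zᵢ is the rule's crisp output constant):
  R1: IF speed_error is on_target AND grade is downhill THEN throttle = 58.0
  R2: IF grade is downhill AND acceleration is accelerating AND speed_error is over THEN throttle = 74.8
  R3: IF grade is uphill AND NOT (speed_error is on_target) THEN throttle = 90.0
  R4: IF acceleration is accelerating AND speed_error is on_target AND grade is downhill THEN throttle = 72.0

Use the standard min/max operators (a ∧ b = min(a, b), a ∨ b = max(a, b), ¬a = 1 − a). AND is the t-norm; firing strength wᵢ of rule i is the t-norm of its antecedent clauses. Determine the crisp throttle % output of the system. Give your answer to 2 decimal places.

R1 (z=58.0): on_target=0.51, downhill=0.10; AND[min(a, b)] → w = 0.10
R2 (z=74.8): downhill=0.10, accelerating=0.35, over=0.68; AND[min(a, b)] → w = 0.10
R3 (z=90.0): uphill=0.20, ¬on_target=1−0.51=0.49; AND[min(a, b)] → w = 0.20
R4 (z=72.0): accelerating=0.35, on_target=0.51, downhill=0.10; AND[min(a, b)] → w = 0.10
Weighted average = (0.10·58.0 + 0.10·74.8 + 0.20·90.0 + 0.10·72.0) / (0.10 + 0.10 + 0.20 + 0.10)
  = 38.4800 / 0.5000 = 76.96

76.96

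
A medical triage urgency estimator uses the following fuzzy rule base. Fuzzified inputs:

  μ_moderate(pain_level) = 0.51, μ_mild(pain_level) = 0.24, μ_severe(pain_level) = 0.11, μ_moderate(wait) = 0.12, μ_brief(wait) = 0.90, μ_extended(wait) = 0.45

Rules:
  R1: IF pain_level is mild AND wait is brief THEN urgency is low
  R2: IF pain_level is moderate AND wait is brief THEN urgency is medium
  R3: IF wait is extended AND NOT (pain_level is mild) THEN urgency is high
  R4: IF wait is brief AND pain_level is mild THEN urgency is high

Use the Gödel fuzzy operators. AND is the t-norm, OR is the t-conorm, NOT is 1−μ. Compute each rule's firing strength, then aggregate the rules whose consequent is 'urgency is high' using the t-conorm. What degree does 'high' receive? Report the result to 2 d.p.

R1: mild=0.24, brief=0.90; AND[min(a, b)] → w = 0.24
R2: moderate=0.51, brief=0.90; AND[min(a, b)] → w = 0.51
R3: extended=0.45, ¬mild=1−0.24=0.76; AND[min(a, b)] → w = 0.45
R4: brief=0.90, mild=0.24; AND[min(a, b)] → w = 0.24
Rules with consequent 'high': {R3, R4} → strengths 0.45, 0.24
Aggregate via t-conorm [max(a, b)]: 0.45

0.45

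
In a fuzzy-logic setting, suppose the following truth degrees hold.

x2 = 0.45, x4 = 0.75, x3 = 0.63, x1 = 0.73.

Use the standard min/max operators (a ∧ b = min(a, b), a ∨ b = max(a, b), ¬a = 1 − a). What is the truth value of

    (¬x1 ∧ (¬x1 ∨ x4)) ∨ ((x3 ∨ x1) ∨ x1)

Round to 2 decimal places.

0.73

¬x1 = 1 − 0.73 = 0.27
¬x1 = 1 − 0.73 = 0.27
¬x1 ∨ x4 = max(a, b) on (0.27, 0.75) = 0.75
¬x1 ∧ (¬x1 ∨ x4) = min(a, b) on (0.27, 0.75) = 0.27
x3 ∨ x1 = max(a, b) on (0.63, 0.73) = 0.73
(x3 ∨ x1) ∨ x1 = max(a, b) on (0.73, 0.73) = 0.73
(¬x1 ∧ (¬x1 ∨ x4)) ∨ ((x3 ∨ x1) ∨ x1) = max(a, b) on (0.27, 0.73) = 0.73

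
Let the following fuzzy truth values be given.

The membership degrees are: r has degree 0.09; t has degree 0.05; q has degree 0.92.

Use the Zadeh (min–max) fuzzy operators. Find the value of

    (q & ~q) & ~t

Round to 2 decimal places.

~q = 1 − 0.92 = 0.08
q & ~q = min(a, b) on (0.92, 0.08) = 0.08
~t = 1 − 0.05 = 0.95
(q & ~q) & ~t = min(a, b) on (0.08, 0.95) = 0.08

0.08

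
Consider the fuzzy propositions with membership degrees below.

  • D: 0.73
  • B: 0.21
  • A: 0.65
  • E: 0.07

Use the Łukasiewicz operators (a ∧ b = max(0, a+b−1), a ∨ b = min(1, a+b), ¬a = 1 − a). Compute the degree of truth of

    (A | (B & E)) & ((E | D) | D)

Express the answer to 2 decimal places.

0.65

B & E = max(0, a+b−1) on (0.21, 0.07) = 0.00
A | (B & E) = min(1, a+b) on (0.65, 0.00) = 0.65
E | D = min(1, a+b) on (0.07, 0.73) = 0.80
(E | D) | D = min(1, a+b) on (0.80, 0.73) = 1.00
(A | (B & E)) & ((E | D) | D) = max(0, a+b−1) on (0.65, 1.00) = 0.65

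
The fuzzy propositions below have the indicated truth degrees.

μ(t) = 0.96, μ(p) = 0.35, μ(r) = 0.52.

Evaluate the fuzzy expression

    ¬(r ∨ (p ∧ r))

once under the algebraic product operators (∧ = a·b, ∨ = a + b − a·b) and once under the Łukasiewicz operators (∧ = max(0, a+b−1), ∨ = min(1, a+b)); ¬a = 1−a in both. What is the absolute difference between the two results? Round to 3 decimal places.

Under algebraic product:
  p ∧ r = a·b on (0.3500, 0.5200) = 0.1820
  r ∨ (p ∧ r) = a + b − a·b on (0.5200, 0.1820) = 0.6074
  ¬(r ∨ (p ∧ r)) = 1 − 0.6074 = 0.3926
  → value = 0.3926
Under Łukasiewicz:
  p ∧ r = max(0, a+b−1) on (0.35, 0.52) = 0.00
  r ∨ (p ∧ r) = min(1, a+b) on (0.52, 0.00) = 0.52
  ¬(r ∨ (p ∧ r)) = 1 − 0.52 = 0.48
  → value = 0.4800
|0.3926 − 0.4800| = 0.087

0.087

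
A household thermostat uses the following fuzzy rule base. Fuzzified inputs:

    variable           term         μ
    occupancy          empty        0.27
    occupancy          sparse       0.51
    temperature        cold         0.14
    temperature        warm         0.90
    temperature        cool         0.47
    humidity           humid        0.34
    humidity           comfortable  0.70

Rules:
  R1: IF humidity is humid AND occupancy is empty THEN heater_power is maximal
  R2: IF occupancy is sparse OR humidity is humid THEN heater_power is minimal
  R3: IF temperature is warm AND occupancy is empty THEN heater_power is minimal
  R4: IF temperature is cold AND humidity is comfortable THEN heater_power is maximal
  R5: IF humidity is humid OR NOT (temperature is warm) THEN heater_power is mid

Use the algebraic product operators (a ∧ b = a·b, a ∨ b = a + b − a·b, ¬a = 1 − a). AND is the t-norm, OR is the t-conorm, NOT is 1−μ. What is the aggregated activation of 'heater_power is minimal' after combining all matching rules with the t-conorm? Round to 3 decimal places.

R1: humid=0.34, empty=0.27; AND[a·b] → w = 0.0918
R2: sparse=0.51, humid=0.34; OR[a + b − a·b] → w = 0.6766
R3: warm=0.90, empty=0.27; AND[a·b] → w = 0.2430
R4: cold=0.14, comfortable=0.70; AND[a·b] → w = 0.0980
R5: humid=0.34, ¬warm=1−0.90=0.10; OR[a + b − a·b] → w = 0.4060
Rules with consequent 'minimal': {R2, R3} → strengths 0.6766, 0.2430
Aggregate via t-conorm [a + b − a·b]: 0.7552

0.755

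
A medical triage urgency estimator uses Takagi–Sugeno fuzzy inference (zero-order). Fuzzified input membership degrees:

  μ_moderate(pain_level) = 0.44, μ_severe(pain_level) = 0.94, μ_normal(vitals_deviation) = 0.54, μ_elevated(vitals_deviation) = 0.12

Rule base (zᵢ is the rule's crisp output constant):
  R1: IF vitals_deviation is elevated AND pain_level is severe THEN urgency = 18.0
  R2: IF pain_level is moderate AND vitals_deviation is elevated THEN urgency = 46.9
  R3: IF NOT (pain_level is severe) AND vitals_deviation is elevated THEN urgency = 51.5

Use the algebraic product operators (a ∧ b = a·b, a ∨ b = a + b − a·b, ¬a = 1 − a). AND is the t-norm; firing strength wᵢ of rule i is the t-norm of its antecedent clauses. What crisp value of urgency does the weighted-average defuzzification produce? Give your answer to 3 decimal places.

R1 (z=18.0): elevated=0.12, severe=0.94; AND[a·b] → w = 0.1128
R2 (z=46.9): moderate=0.44, elevated=0.12; AND[a·b] → w = 0.0528
R3 (z=51.5): ¬severe=1−0.94=0.06, elevated=0.12; AND[a·b] → w = 0.0072
Weighted average = (0.1128·18.0 + 0.0528·46.9 + 0.0072·51.5) / (0.1128 + 0.0528 + 0.0072)
  = 4.8775 / 0.1728 = 28.226

28.226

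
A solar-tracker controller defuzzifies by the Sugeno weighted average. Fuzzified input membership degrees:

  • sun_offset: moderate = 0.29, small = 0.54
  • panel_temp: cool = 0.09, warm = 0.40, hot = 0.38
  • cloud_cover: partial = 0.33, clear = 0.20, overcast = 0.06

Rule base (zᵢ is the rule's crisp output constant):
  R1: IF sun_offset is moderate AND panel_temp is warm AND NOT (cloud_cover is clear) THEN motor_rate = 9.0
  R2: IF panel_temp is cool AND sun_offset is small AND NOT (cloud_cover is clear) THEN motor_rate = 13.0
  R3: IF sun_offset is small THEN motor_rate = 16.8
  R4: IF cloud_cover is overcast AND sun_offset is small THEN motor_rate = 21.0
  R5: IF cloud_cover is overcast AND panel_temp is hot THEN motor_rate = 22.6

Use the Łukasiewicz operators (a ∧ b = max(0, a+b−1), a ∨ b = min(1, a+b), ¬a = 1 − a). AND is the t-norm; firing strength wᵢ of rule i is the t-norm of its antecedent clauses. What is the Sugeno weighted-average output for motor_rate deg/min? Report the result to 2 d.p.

R1 (z=9.0): moderate=0.29, warm=0.40, ¬clear=1−0.20=0.80; AND[max(0, a+b−1)] → w = 0.00
R2 (z=13.0): cool=0.09, small=0.54, ¬clear=1−0.20=0.80; AND[max(0, a+b−1)] → w = 0.00
R3 (z=16.8): small=0.54 → w = 0.54
R4 (z=21.0): overcast=0.06, small=0.54; AND[max(0, a+b−1)] → w = 0.00
R5 (z=22.6): overcast=0.06, hot=0.38; AND[max(0, a+b−1)] → w = 0.00
Weighted average = (0.00·9.0 + 0.00·13.0 + 0.54·16.8 + 0.00·21.0 + 0.00·22.6) / (0.00 + 0.00 + 0.54 + 0.00 + 0.00)
  = 9.0720 / 0.5400 = 16.80

16.80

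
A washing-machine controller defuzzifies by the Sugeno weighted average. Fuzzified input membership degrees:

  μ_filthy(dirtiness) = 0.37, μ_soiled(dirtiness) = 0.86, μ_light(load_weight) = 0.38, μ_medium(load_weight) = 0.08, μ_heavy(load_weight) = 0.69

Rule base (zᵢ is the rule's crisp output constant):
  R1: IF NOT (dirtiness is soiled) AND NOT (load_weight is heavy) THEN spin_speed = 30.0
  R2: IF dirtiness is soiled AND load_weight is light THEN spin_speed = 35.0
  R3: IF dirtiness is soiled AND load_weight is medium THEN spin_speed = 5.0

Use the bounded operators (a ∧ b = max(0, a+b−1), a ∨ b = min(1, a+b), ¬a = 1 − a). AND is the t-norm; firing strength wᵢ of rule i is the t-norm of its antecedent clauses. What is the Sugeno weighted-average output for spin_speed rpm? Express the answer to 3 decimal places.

35.000

R1 (z=30.0): ¬soiled=1−0.86=0.14, ¬heavy=1−0.69=0.31; AND[max(0, a+b−1)] → w = 0.00
R2 (z=35.0): soiled=0.86, light=0.38; AND[max(0, a+b−1)] → w = 0.24
R3 (z=5.0): soiled=0.86, medium=0.08; AND[max(0, a+b−1)] → w = 0.00
Weighted average = (0.00·30.0 + 0.24·35.0 + 0.00·5.0) / (0.00 + 0.24 + 0.00)
  = 8.4000 / 0.2400 = 35.000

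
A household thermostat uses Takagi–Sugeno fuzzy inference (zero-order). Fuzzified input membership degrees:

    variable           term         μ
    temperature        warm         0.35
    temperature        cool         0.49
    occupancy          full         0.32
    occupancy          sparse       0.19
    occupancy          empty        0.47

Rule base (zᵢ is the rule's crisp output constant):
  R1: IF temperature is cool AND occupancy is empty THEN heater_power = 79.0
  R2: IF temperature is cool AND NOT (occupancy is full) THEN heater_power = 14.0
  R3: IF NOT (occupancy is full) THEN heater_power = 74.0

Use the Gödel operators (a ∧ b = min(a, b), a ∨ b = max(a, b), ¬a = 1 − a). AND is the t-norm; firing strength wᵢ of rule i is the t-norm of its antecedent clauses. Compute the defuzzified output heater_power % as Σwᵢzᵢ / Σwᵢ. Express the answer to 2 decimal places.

R1 (z=79.0): cool=0.49, empty=0.47; AND[min(a, b)] → w = 0.47
R2 (z=14.0): cool=0.49, ¬full=1−0.32=0.68; AND[min(a, b)] → w = 0.49
R3 (z=74.0): ¬full=1−0.32=0.68 → w = 0.68
Weighted average = (0.47·79.0 + 0.49·14.0 + 0.68·74.0) / (0.47 + 0.49 + 0.68)
  = 94.3100 / 1.6400 = 57.51

57.51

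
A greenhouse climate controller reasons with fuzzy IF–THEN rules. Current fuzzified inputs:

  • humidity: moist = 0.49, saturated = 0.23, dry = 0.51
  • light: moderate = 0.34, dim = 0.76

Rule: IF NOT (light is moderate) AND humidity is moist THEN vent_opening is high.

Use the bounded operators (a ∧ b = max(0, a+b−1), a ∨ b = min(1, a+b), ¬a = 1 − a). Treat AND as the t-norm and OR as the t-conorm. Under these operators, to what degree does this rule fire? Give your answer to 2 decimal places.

0.15

firing strength: ¬moderate=1−0.34=0.66, moist=0.49; AND[max(0, a+b−1)] → w = 0.15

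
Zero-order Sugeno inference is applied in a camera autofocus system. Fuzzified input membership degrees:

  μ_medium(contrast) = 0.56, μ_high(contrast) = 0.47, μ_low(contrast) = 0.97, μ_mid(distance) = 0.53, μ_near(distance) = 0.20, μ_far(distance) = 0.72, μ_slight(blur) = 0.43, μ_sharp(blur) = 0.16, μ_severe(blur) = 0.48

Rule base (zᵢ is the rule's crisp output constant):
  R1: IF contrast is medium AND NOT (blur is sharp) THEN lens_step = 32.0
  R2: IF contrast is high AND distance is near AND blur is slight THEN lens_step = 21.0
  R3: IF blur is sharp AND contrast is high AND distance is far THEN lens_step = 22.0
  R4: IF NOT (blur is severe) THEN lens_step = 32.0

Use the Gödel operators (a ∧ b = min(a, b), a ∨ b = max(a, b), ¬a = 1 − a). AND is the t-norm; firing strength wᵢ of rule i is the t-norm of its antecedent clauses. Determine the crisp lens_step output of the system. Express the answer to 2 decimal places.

29.36

R1 (z=32.0): medium=0.56, ¬sharp=1−0.16=0.84; AND[min(a, b)] → w = 0.56
R2 (z=21.0): high=0.47, near=0.20, slight=0.43; AND[min(a, b)] → w = 0.20
R3 (z=22.0): sharp=0.16, high=0.47, far=0.72; AND[min(a, b)] → w = 0.16
R4 (z=32.0): ¬severe=1−0.48=0.52 → w = 0.52
Weighted average = (0.56·32.0 + 0.20·21.0 + 0.16·22.0 + 0.52·32.0) / (0.56 + 0.20 + 0.16 + 0.52)
  = 42.2800 / 1.4400 = 29.36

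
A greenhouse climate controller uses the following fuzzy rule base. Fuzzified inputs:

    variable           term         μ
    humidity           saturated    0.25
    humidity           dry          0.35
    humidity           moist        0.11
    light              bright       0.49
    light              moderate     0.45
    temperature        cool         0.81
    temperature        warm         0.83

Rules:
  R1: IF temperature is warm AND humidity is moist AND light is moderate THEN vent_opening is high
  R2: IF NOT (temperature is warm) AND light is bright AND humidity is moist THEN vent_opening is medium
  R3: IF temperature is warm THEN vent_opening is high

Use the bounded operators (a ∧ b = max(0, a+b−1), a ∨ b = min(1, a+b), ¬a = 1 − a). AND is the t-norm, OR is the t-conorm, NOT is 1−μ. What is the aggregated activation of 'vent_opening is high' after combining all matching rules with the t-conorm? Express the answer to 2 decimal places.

0.83

R1: warm=0.83, moist=0.11, moderate=0.45; AND[max(0, a+b−1)] → w = 0.00
R2: ¬warm=1−0.83=0.17, bright=0.49, moist=0.11; AND[max(0, a+b−1)] → w = 0.00
R3: warm=0.83 → w = 0.83
Rules with consequent 'high': {R1, R3} → strengths 0.00, 0.83
Aggregate via t-conorm [min(1, a+b)]: 0.83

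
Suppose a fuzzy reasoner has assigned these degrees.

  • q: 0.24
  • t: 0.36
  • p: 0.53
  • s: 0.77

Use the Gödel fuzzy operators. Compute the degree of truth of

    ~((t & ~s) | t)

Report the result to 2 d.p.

~s = 1 − 0.77 = 0.23
t & ~s = min(a, b) on (0.36, 0.23) = 0.23
(t & ~s) | t = max(a, b) on (0.23, 0.36) = 0.36
~((t & ~s) | t) = 1 − 0.36 = 0.64

0.64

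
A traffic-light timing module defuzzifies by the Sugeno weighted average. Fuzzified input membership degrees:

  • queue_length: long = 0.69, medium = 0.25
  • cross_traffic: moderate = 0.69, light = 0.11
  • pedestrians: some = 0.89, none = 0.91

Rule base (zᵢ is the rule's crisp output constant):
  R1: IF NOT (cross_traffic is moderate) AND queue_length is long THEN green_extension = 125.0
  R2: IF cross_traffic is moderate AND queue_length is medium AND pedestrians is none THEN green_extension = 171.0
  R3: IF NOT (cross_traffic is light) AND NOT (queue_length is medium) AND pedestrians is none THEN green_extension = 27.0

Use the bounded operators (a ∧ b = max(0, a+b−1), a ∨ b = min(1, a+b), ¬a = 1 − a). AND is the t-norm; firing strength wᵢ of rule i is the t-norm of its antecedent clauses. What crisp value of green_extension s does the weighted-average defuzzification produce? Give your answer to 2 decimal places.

R1 (z=125.0): ¬moderate=1−0.69=0.31, long=0.69; AND[max(0, a+b−1)] → w = 0.00
R2 (z=171.0): moderate=0.69, medium=0.25, none=0.91; AND[max(0, a+b−1)] → w = 0.00
R3 (z=27.0): ¬light=1−0.11=0.89, ¬medium=1−0.25=0.75, none=0.91; AND[max(0, a+b−1)] → w = 0.55
Weighted average = (0.00·125.0 + 0.00·171.0 + 0.55·27.0) / (0.00 + 0.00 + 0.55)
  = 14.8500 / 0.5500 = 27.00

27.00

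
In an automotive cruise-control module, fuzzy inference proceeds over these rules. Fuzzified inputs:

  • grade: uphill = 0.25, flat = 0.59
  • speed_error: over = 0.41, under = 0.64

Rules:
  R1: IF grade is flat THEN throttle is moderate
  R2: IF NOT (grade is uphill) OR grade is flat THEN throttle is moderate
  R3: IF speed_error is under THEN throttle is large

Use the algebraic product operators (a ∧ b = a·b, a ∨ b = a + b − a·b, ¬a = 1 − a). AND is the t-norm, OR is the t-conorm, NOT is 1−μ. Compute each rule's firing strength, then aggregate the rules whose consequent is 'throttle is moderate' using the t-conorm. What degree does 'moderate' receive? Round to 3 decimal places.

R1: flat=0.59 → w = 0.5900
R2: ¬uphill=1−0.25=0.75, flat=0.59; OR[a + b − a·b] → w = 0.8975
R3: under=0.64 → w = 0.6400
Rules with consequent 'moderate': {R1, R2} → strengths 0.5900, 0.8975
Aggregate via t-conorm [a + b − a·b]: 0.9580

0.958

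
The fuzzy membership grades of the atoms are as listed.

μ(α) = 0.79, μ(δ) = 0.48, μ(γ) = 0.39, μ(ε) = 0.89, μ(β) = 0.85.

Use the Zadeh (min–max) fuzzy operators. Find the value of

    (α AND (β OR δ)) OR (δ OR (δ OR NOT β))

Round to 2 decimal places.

β OR δ = max(a, b) on (0.85, 0.48) = 0.85
α AND (β OR δ) = min(a, b) on (0.79, 0.85) = 0.79
NOT β = 1 − 0.85 = 0.15
δ OR NOT β = max(a, b) on (0.48, 0.15) = 0.48
δ OR (δ OR NOT β) = max(a, b) on (0.48, 0.48) = 0.48
(α AND (β OR δ)) OR (δ OR (δ OR NOT β)) = max(a, b) on (0.79, 0.48) = 0.79

0.79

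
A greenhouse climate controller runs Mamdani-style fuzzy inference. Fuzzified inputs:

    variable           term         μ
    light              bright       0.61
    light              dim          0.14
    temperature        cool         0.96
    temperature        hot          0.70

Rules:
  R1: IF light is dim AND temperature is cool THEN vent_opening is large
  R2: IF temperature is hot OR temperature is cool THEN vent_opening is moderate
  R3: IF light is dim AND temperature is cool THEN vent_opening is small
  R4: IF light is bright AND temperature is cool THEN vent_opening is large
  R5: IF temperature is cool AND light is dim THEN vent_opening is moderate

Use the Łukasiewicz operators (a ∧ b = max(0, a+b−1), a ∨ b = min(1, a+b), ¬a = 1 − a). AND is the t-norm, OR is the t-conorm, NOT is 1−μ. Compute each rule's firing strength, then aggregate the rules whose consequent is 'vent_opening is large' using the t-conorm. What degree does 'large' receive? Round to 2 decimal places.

0.67

R1: dim=0.14, cool=0.96; AND[max(0, a+b−1)] → w = 0.10
R2: hot=0.70, cool=0.96; OR[min(1, a+b)] → w = 1.00
R3: dim=0.14, cool=0.96; AND[max(0, a+b−1)] → w = 0.10
R4: bright=0.61, cool=0.96; AND[max(0, a+b−1)] → w = 0.57
R5: cool=0.96, dim=0.14; AND[max(0, a+b−1)] → w = 0.10
Rules with consequent 'large': {R1, R4} → strengths 0.10, 0.57
Aggregate via t-conorm [min(1, a+b)]: 0.67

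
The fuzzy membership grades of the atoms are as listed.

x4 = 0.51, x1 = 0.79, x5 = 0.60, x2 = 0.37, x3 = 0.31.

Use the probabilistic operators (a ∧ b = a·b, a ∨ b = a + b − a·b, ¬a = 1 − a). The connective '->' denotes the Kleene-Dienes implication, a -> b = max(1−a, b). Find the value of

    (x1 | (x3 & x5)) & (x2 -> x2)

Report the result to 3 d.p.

0.522

x3 & x5 = a·b on (0.3100, 0.6000) = 0.1860
x1 | (x3 & x5) = a + b − a·b on (0.7900, 0.1860) = 0.8291
x2 -> x2  [Kleene-Dienes: max(1−a, b)] with a=0.3700, b=0.3700 → 0.6300
(x1 | (x3 & x5)) & (x2 -> x2) = a·b on (0.8291, 0.6300) = 0.5223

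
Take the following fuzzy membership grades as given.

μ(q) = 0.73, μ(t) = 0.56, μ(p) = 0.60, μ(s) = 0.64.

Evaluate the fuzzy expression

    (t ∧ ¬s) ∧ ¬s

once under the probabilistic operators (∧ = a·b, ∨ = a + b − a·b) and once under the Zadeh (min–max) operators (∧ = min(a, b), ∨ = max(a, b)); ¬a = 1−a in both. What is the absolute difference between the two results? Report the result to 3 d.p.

Under probabilistic:
  ¬s = 1 − 0.6400 = 0.3600
  t ∧ ¬s = a·b on (0.5600, 0.3600) = 0.2016
  ¬s = 1 − 0.6400 = 0.3600
  (t ∧ ¬s) ∧ ¬s = a·b on (0.2016, 0.3600) = 0.0726
  → value = 0.0726
Under Zadeh (min–max):
  ¬s = 1 − 0.64 = 0.36
  t ∧ ¬s = min(a, b) on (0.56, 0.36) = 0.36
  ¬s = 1 − 0.64 = 0.36
  (t ∧ ¬s) ∧ ¬s = min(a, b) on (0.36, 0.36) = 0.36
  → value = 0.3600
|0.0726 − 0.3600| = 0.287

0.287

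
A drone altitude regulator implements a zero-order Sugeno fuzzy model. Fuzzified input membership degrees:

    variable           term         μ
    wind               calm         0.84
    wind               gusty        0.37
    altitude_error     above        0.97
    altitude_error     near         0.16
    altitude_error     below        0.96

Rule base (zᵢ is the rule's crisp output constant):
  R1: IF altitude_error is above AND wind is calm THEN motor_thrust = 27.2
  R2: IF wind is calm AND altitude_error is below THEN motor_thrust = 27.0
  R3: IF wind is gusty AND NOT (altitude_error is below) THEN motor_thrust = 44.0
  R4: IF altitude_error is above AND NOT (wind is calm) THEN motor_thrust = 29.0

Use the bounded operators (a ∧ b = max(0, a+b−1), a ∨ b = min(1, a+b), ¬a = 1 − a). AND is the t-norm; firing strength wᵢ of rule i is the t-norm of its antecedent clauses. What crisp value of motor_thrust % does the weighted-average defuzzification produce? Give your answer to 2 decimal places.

R1 (z=27.2): above=0.97, calm=0.84; AND[max(0, a+b−1)] → w = 0.81
R2 (z=27.0): calm=0.84, below=0.96; AND[max(0, a+b−1)] → w = 0.80
R3 (z=44.0): gusty=0.37, ¬below=1−0.96=0.04; AND[max(0, a+b−1)] → w = 0.00
R4 (z=29.0): above=0.97, ¬calm=1−0.84=0.16; AND[max(0, a+b−1)] → w = 0.13
Weighted average = (0.81·27.2 + 0.80·27.0 + 0.00·44.0 + 0.13·29.0) / (0.81 + 0.80 + 0.00 + 0.13)
  = 47.4020 / 1.7400 = 27.24

27.24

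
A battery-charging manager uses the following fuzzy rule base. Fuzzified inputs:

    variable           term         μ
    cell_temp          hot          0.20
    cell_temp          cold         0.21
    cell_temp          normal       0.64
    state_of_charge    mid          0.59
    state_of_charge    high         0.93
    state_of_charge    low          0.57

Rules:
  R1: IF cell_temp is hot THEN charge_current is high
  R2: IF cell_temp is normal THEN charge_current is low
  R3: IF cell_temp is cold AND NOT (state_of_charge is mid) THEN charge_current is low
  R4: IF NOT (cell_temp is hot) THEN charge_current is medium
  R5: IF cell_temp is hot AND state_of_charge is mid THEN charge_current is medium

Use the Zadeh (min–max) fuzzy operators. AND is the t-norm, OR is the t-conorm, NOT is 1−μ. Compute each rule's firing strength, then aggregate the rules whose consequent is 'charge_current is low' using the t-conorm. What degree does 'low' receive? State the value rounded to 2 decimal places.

R1: hot=0.20 → w = 0.20
R2: normal=0.64 → w = 0.64
R3: cold=0.21, ¬mid=1−0.59=0.41; AND[min(a, b)] → w = 0.21
R4: ¬hot=1−0.20=0.80 → w = 0.80
R5: hot=0.20, mid=0.59; AND[min(a, b)] → w = 0.20
Rules with consequent 'low': {R2, R3} → strengths 0.64, 0.21
Aggregate via t-conorm [max(a, b)]: 0.64

0.64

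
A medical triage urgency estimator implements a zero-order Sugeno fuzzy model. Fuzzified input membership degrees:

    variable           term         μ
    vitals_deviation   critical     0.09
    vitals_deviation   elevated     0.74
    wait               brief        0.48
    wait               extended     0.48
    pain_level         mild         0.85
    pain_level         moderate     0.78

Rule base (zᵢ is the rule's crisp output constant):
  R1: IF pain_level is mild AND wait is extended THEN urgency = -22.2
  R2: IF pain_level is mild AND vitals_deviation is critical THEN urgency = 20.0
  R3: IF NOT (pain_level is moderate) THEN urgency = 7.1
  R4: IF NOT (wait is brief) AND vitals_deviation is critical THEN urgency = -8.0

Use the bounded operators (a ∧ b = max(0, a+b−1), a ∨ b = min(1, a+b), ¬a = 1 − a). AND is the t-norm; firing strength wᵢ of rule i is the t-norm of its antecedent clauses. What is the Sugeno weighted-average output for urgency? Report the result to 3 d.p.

R1 (z=-22.2): mild=0.85, extended=0.48; AND[max(0, a+b−1)] → w = 0.33
R2 (z=20.0): mild=0.85, critical=0.09; AND[max(0, a+b−1)] → w = 0.00
R3 (z=7.1): ¬moderate=1−0.78=0.22 → w = 0.22
R4 (z=-8.0): ¬brief=1−0.48=0.52, critical=0.09; AND[max(0, a+b−1)] → w = 0.00
Weighted average = (0.33·-22.2 + 0.00·20.0 + 0.22·7.1 + 0.00·-8.0) / (0.33 + 0.00 + 0.22 + 0.00)
  = -5.7640 / 0.5500 = -10.480

-10.480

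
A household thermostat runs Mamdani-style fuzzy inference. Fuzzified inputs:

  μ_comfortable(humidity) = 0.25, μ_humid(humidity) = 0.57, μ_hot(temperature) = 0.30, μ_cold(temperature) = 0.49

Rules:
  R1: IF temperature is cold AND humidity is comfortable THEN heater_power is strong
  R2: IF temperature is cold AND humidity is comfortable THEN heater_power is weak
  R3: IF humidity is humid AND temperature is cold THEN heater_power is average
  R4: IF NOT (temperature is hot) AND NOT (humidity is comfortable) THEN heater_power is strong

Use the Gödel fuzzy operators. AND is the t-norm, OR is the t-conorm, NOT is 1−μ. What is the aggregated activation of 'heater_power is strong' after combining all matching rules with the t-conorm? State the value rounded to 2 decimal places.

0.70

R1: cold=0.49, comfortable=0.25; AND[min(a, b)] → w = 0.25
R2: cold=0.49, comfortable=0.25; AND[min(a, b)] → w = 0.25
R3: humid=0.57, cold=0.49; AND[min(a, b)] → w = 0.49
R4: ¬hot=1−0.30=0.70, ¬comfortable=1−0.25=0.75; AND[min(a, b)] → w = 0.70
Rules with consequent 'strong': {R1, R4} → strengths 0.25, 0.70
Aggregate via t-conorm [max(a, b)]: 0.70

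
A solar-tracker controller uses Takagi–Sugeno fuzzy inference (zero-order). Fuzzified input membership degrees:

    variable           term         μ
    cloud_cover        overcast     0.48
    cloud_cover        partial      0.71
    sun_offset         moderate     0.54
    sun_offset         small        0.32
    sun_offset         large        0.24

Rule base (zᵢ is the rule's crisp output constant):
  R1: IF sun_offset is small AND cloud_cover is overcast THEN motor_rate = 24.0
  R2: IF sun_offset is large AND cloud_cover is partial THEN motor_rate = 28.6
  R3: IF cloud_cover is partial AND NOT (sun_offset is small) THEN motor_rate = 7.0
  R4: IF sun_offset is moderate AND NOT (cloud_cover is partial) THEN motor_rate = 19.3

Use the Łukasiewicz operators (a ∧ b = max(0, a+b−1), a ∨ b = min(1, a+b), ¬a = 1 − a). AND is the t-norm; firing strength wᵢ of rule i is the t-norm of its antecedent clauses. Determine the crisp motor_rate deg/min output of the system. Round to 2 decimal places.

7.00

R1 (z=24.0): small=0.32, overcast=0.48; AND[max(0, a+b−1)] → w = 0.00
R2 (z=28.6): large=0.24, partial=0.71; AND[max(0, a+b−1)] → w = 0.00
R3 (z=7.0): partial=0.71, ¬small=1−0.32=0.68; AND[max(0, a+b−1)] → w = 0.39
R4 (z=19.3): moderate=0.54, ¬partial=1−0.71=0.29; AND[max(0, a+b−1)] → w = 0.00
Weighted average = (0.00·24.0 + 0.00·28.6 + 0.39·7.0 + 0.00·19.3) / (0.00 + 0.00 + 0.39 + 0.00)
  = 2.7300 / 0.3900 = 7.00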